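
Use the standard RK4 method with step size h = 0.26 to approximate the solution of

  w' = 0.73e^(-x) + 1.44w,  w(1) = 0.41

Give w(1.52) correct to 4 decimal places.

RK4: k1 = f(x_n, w_n); k2 = f(x_n + h/2, w_n + (h/2)·k1); k3 = f(x_n + h/2, w_n + (h/2)·k2); k4 = f(x_n + h, w_n + h·k3); w_{n+1} = w_n + (h/6)·(k1 + 2k2 + 2k3 + k4).
x=1.000000, w=0.410000:
  k1 = f(1.000000, 0.410000) = 0.858952
  k2 = f(1.130000, 0.521664) = 0.987010
  k3 = f(1.130000, 0.538311) = 1.010983
  k4 = f(1.260000, 0.672855) = 1.175979
  w ← 0.410000 + (0.26/6)·(k1 + 2k2 + 2k3 + k4) = 0.671340
x=1.260000, w=0.671340:
  k1 = f(1.260000, 0.671340) = 1.173797
  k2 = f(1.390000, 0.823933) = 1.368289
  k3 = f(1.390000, 0.849217) = 1.404698
  k4 = f(1.520000, 1.036561) = 1.652308
  w ← 0.671340 + (0.26/6)·(k1 + 2k2 + 2k3 + k4) = 1.034130
w(1.52) ≈ 1.0341

1.0341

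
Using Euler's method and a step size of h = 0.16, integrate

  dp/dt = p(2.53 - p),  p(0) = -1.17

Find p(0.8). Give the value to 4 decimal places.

-53.4456

Euler: p_{n+1} = p_n + h·f(t_n, p_n).
t=0.000000, p=-1.170000: f=-4.329000 → p ← -1.170000 + 0.16·(-4.329000) = -1.862640
t=0.160000, p=-1.862640: f=-8.181907 → p ← -1.862640 + 0.16·(-8.181907) = -3.171745
t=0.320000, p=-3.171745: f=-18.084482 → p ← -3.171745 + 0.16·(-18.084482) = -6.065262
t=0.480000, p=-6.065262: f=-52.132520 → p ← -6.065262 + 0.16·(-52.132520) = -14.406465
t=0.640000, p=-14.406465: f=-243.994605 → p ← -14.406465 + 0.16·(-243.994605) = -53.445602
p(0.8) ≈ -53.4456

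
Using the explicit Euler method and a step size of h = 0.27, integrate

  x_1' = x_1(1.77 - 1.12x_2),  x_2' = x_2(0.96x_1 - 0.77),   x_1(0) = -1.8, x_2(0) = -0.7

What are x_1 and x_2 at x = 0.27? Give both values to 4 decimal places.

-3.0412, -0.2279

Euler on (x_1,x_2): x_1_{n+1} = x_1_n + h·x_1', x_2_{n+1} = x_2_n + h·x_2'.
0.000000: (-1.800000, -0.700000); f=(-4.597200, 1.748600) → (-3.041244, -0.227878)
(x_1(0.27), x_2(0.27)) ≈ (-3.0412, -0.2279)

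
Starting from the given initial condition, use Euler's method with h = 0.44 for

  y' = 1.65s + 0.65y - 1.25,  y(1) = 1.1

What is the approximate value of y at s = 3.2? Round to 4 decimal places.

9.6642

Euler: y_{n+1} = y_n + h·f(s_n, y_n).
s=1.000000, y=1.100000: f=1.115000 → y ← 1.100000 + 0.44·1.115000 = 1.590600
s=1.440000, y=1.590600: f=2.159890 → y ← 1.590600 + 0.44·2.159890 = 2.540952
s=1.880000, y=2.540952: f=3.503619 → y ← 2.540952 + 0.44·3.503619 = 4.082544
s=2.320000, y=4.082544: f=5.231653 → y ← 4.082544 + 0.44·5.231653 = 6.384471
s=2.760000, y=6.384471: f=7.453906 → y ← 6.384471 + 0.44·7.453906 = 9.664190
y(3.2) ≈ 9.6642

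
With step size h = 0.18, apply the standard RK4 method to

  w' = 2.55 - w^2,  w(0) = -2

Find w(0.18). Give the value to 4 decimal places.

-2.3904

RK4: k1 = f(s_n, w_n); k2 = f(s_n + h/2, w_n + (h/2)·k1); k3 = f(s_n + h/2, w_n + (h/2)·k2); k4 = f(s_n + h, w_n + h·k3); w_{n+1} = w_n + (h/6)·(k1 + 2k2 + 2k3 + k4).
s=0.000000, w=-2.000000:
  k1 = f(0.000000, -2.000000) = -1.450000
  k2 = f(0.090000, -2.130500) = -1.989030
  k3 = f(0.090000, -2.179013) = -2.198096
  k4 = f(0.180000, -2.395657) = -3.189174
  w ← -2.000000 + (0.18/6)·(k1 + 2k2 + 2k3 + k4) = -2.390403
w(0.18) ≈ -2.3904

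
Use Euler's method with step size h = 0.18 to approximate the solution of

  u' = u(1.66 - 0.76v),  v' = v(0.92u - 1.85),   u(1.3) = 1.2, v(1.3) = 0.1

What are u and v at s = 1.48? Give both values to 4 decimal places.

1.5421, 0.0866

Euler on (u,v): u_{n+1} = u_n + h·u', v_{n+1} = v_n + h·v'.
1.300000: (1.200000, 0.100000); f=(1.900800, -0.074600) → (1.542144, 0.086572)
(u(1.48), v(1.48)) ≈ (1.5421, 0.0866)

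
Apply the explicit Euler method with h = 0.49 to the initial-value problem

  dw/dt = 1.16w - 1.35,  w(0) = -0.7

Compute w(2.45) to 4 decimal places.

Euler: w_{n+1} = w_n + h·f(t_n, w_n).
t=0.000000, w=-0.700000: f=-2.162000 → w ← -0.700000 + 0.49·(-2.162000) = -1.759380
t=0.490000, w=-1.759380: f=-3.390881 → w ← -1.759380 + 0.49·(-3.390881) = -3.420912
t=0.980000, w=-3.420912: f=-5.318257 → w ← -3.420912 + 0.49·(-5.318257) = -6.026858
t=1.470000, w=-6.026858: f=-8.341155 → w ← -6.026858 + 0.49·(-8.341155) = -10.114024
t=1.960000, w=-10.114024: f=-13.082267 → w ← -10.114024 + 0.49·(-13.082267) = -16.524335
w(2.45) ≈ -16.5243

-16.5243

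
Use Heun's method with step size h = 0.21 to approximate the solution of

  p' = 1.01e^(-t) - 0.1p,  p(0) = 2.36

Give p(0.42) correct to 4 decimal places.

Heun: k1 = f(t_n, p_n); k2 = f(t_n + h, p_n + h·k1); p_{n+1} = p_n + (h/2)·(k1 + k2).
t=0.000000, p=2.360000:
  k1 = f(0.000000, 2.360000) = 0.774000
  k2 = f(0.210000, 2.522540) = 0.566436
  p ← 2.360000 + (0.21/2)·(0.774000 + 0.566436) = 2.500746
t=0.210000, p=2.500746:
  k1 = f(0.210000, 2.500746) = 0.568616
  k2 = f(0.420000, 2.620155) = 0.401602
  p ← 2.500746 + (0.21/2)·(0.568616 + 0.401602) = 2.602619
p(0.42) ≈ 2.6026

2.6026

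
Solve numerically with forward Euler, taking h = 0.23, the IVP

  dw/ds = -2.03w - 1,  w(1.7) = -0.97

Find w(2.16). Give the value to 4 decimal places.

Euler: w_{n+1} = w_n + h·f(s_n, w_n).
s=1.700000, w=-0.970000: f=0.969100 → w ← -0.970000 + 0.23·0.969100 = -0.747107
s=1.930000, w=-0.747107: f=0.516627 → w ← -0.747107 + 0.23·0.516627 = -0.628283
w(2.16) ≈ -0.6283

-0.6283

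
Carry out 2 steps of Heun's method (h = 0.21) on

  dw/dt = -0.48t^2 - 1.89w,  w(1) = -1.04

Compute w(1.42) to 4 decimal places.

-0.7007

Heun: k1 = f(t_n, w_n); k2 = f(t_n + h, w_n + h·k1); w_{n+1} = w_n + (h/2)·(k1 + k2).
t=1.000000, w=-1.040000:
  k1 = f(1.000000, -1.040000) = 1.485600
  k2 = f(1.210000, -0.728024) = 0.673197
  w ← -1.040000 + (0.21/2)·(1.485600 + 0.673197) = -0.813326
t=1.210000, w=-0.813326:
  k1 = f(1.210000, -0.813326) = 0.834419
  k2 = f(1.420000, -0.638098) = 0.238134
  w ← -0.813326 + (0.21/2)·(0.834419 + 0.238134) = -0.700708
w(1.42) ≈ -0.7007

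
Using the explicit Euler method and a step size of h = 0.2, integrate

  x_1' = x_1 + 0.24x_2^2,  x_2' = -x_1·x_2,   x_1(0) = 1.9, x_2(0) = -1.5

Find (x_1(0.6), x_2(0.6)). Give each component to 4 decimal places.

Euler on (x_1,x_2): x_1_{n+1} = x_1_n + h·x_1', x_2_{n+1} = x_2_n + h·x_2'.
0.000000: (1.900000, -1.500000); f=(2.440000, 2.850000) → (2.388000, -0.930000)
0.200000: (2.388000, -0.930000); f=(2.595576, 2.220840) → (2.907115, -0.485832)
0.400000: (2.907115, -0.485832); f=(2.963763, 1.412370) → (3.499868, -0.203358)
(x_1(0.6), x_2(0.6)) ≈ (3.4999, -0.2034)

3.4999, -0.2034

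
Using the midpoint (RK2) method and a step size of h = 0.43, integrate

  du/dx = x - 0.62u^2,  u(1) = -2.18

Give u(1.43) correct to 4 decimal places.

Midpoint: k1 = f(x_n, u_n); k2 = f(x_n + h/2, u_n + (h/2)·k1); u_{n+1} = u_n + h·k2.
x=1.000000, u=-2.180000:
  k1 = f(1.000000, -2.180000) = -1.946488
  k2 = f(1.215000, -2.598495) = -2.971349
  u ← -2.180000 + 0.43·(-2.971349) = -3.457680
u(1.43) ≈ -3.4577

-3.4577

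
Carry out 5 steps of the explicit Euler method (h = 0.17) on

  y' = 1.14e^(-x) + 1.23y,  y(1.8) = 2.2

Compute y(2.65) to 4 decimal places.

Euler: y_{n+1} = y_n + h·f(x_n, y_n).
x=1.800000, y=2.200000: f=2.894441 → y ← 2.200000 + 0.17·2.894441 = 2.692055
x=1.970000, y=2.692055: f=3.470208 → y ← 2.692055 + 0.17·3.470208 = 3.281990
x=2.140000, y=3.281990: f=4.170975 → y ← 3.281990 + 0.17·4.170975 = 3.991056
x=2.310000, y=3.991056: f=5.022157 → y ← 3.991056 + 0.17·5.022157 = 4.844823
x=2.480000, y=4.844823: f=6.054599 → y ← 4.844823 + 0.17·6.054599 = 5.874105
y(2.65) ≈ 5.8741

5.8741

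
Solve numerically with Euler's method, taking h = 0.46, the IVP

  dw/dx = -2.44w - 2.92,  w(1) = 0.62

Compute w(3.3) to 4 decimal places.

Euler: w_{n+1} = w_n + h·f(x_n, w_n).
x=1.000000, w=0.620000: f=-4.432800 → w ← 0.620000 + 0.46·(-4.432800) = -1.419088
x=1.460000, w=-1.419088: f=0.542575 → w ← -1.419088 + 0.46·0.542575 = -1.169504
x=1.920000, w=-1.169504: f=-0.066411 → w ← -1.169504 + 0.46·(-0.066411) = -1.200053
x=2.380000, w=-1.200053: f=0.008129 → w ← -1.200053 + 0.46·0.008129 = -1.196314
x=2.840000, w=-1.196314: f=-0.000995 → w ← -1.196314 + 0.46·(-0.000995) = -1.196771
w(3.3) ≈ -1.1968

-1.1968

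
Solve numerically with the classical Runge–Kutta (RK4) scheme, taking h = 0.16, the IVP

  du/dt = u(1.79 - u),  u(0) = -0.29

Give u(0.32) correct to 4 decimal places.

-0.5878

RK4: k1 = f(t_n, u_n); k2 = f(t_n + h/2, u_n + (h/2)·k1); k3 = f(t_n + h/2, u_n + (h/2)·k2); k4 = f(t_n + h, u_n + h·k3); u_{n+1} = u_n + (h/6)·(k1 + 2k2 + 2k3 + k4).
t=0.000000, u=-0.290000:
  k1 = f(0.000000, -0.290000) = -0.603200
  k2 = f(0.080000, -0.338256) = -0.719895
  k3 = f(0.080000, -0.347592) = -0.743009
  k4 = f(0.160000, -0.408881) = -0.899082
  u ← -0.290000 + (0.16/6)·(k1 + 2k2 + 2k3 + k4) = -0.408082
t=0.160000, u=-0.408082:
  k1 = f(0.160000, -0.408082) = -0.896999
  k2 = f(0.240000, -0.479842) = -1.089166
  k3 = f(0.240000, -0.495216) = -1.131675
  k4 = f(0.320000, -0.589150) = -1.401677
  u ← -0.408082 + (0.16/6)·(k1 + 2k2 + 2k3 + k4) = -0.587825
u(0.32) ≈ -0.5878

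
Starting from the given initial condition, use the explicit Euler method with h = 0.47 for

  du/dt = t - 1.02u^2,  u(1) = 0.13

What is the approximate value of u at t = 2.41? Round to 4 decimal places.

Euler: u_{n+1} = u_n + h·f(t_n, u_n).
t=1.000000, u=0.130000: f=0.982762 → u ← 0.130000 + 0.47·0.982762 = 0.591898
t=1.470000, u=0.591898: f=1.112650 → u ← 0.591898 + 0.47·1.112650 = 1.114844
t=1.940000, u=1.114844: f=0.672266 → u ← 1.114844 + 0.47·0.672266 = 1.430809
u(2.41) ≈ 1.4308

1.4308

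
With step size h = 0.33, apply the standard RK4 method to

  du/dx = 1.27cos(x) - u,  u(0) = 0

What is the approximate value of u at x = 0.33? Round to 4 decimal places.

RK4: k1 = f(x_n, u_n); k2 = f(x_n + h/2, u_n + (h/2)·k1); k3 = f(x_n + h/2, u_n + (h/2)·k2); k4 = f(x_n + h, u_n + h·k3); u_{n+1} = u_n + (h/6)·(k1 + 2k2 + 2k3 + k4).
x=0.000000, u=0.000000:
  k1 = f(0.000000, 0.000000) = 1.270000
  k2 = f(0.165000, 0.209550) = 1.043201
  k3 = f(0.165000, 0.172128) = 1.080623
  k4 = f(0.330000, 0.356606) = 0.844868
  u ← 0.000000 + (0.33/6)·(k1 + 2k2 + 2k3 + k4) = 0.349938
u(0.33) ≈ 0.3499

0.3499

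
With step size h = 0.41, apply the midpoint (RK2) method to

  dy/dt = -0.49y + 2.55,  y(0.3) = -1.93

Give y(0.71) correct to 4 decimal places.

Midpoint: k1 = f(t_n, y_n); k2 = f(t_n + h/2, y_n + (h/2)·k1); y_{n+1} = y_n + h·k2.
t=0.300000, y=-1.930000:
  k1 = f(0.300000, -1.930000) = 3.495700
  k2 = f(0.505000, -1.213382) = 3.144557
  y ← -1.930000 + 0.41·3.144557 = -0.640732
y(0.71) ≈ -0.6407

-0.6407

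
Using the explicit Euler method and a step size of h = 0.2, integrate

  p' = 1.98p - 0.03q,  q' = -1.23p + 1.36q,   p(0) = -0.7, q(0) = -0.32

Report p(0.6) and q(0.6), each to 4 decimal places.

-1.8983, 0.2598

Euler on (p,q): p_{n+1} = p_n + h·p', q_{n+1} = q_n + h·q'.
0.000000: (-0.700000, -0.320000); f=(-1.376400, 0.425800) → (-0.975280, -0.234840)
0.200000: (-0.975280, -0.234840); f=(-1.924009, 0.880212) → (-1.360082, -0.058798)
0.400000: (-1.360082, -0.058798); f=(-2.691198, 1.592936) → (-1.898321, 0.259790)
(p(0.6), q(0.6)) ≈ (-1.8983, 0.2598)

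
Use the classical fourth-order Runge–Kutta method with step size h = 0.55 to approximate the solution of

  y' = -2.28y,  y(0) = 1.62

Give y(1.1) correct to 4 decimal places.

RK4: k1 = f(s_n, y_n); k2 = f(s_n + h/2, y_n + (h/2)·k1); k3 = f(s_n + h/2, y_n + (h/2)·k2); k4 = f(s_n + h, y_n + h·k3); y_{n+1} = y_n + (h/6)·(k1 + 2k2 + 2k3 + k4).
s=0.000000, y=1.620000:
  k1 = f(0.000000, 1.620000) = -3.693600
  k2 = f(0.275000, 0.604260) = -1.377713
  k3 = f(0.275000, 1.241129) = -2.829774
  k4 = f(0.550000, 0.063624) = -0.145063
  y ← 1.620000 + (0.55/6)·(k1 + 2k2 + 2k3 + k4) = 0.496750
s=0.550000, y=0.496750:
  k1 = f(0.550000, 0.496750) = -1.132590
  k2 = f(0.825000, 0.185288) = -0.422456
  k3 = f(0.825000, 0.380575) = -0.867710
  k4 = f(1.100000, 0.019509) = -0.044482
  y ← 0.496750 + (0.55/6)·(k1 + 2k2 + 2k3 + k4) = 0.152321
y(1.1) ≈ 0.1523

0.1523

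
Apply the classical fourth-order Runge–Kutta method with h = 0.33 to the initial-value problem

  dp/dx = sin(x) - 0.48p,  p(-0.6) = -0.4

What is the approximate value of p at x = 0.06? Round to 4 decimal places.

-0.4302

RK4: k1 = f(x_n, p_n); k2 = f(x_n + h/2, p_n + (h/2)·k1); k3 = f(x_n + h/2, p_n + (h/2)·k2); k4 = f(x_n + h, p_n + h·k3); p_{n+1} = p_n + (h/6)·(k1 + 2k2 + 2k3 + k4).
x=-0.600000, p=-0.400000:
  k1 = f(-0.600000, -0.400000) = -0.372642
  k2 = f(-0.435000, -0.461486) = -0.199897
  k3 = f(-0.435000, -0.432983) = -0.213579
  k4 = f(-0.270000, -0.470481) = -0.040901
  p ← -0.400000 + (0.33/6)·(k1 + 2k2 + 2k3 + k4) = -0.468227
x=-0.270000, p=-0.468227:
  k1 = f(-0.270000, -0.468227) = -0.041982
  k2 = f(-0.105000, -0.475154) = 0.123267
  k3 = f(-0.105000, -0.447888) = 0.110179
  k4 = f(0.060000, -0.431868) = 0.267261
  p ← -0.468227 + (0.33/6)·(k1 + 2k2 + 2k3 + k4) = -0.430158
p(0.06) ≈ -0.4302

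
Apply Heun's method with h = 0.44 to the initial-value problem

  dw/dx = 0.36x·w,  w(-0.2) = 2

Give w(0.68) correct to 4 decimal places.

Heun: k1 = f(x_n, w_n); k2 = f(x_n + h, w_n + h·k1); w_{n+1} = w_n + (h/2)·(k1 + k2).
x=-0.200000, w=2.000000:
  k1 = f(-0.200000, 2.000000) = -0.144000
  k2 = f(0.240000, 1.936640) = 0.167326
  w ← 2.000000 + (0.44/2)·(-0.144000 + 0.167326) = 2.005132
x=0.240000, w=2.005132:
  k1 = f(0.240000, 2.005132) = 0.173243
  k2 = f(0.680000, 2.081359) = 0.509517
  w ← 2.005132 + (0.44/2)·(0.173243 + 0.509517) = 2.155339
w(0.68) ≈ 2.1553

2.1553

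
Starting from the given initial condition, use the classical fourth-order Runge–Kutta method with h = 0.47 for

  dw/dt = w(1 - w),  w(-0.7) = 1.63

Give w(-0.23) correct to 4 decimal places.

1.3191

RK4: k1 = f(t_n, w_n); k2 = f(t_n + h/2, w_n + (h/2)·k1); k3 = f(t_n + h/2, w_n + (h/2)·k2); k4 = f(t_n + h, w_n + h·k3); w_{n+1} = w_n + (h/6)·(k1 + 2k2 + 2k3 + k4).
t=-0.700000, w=1.630000:
  k1 = f(-0.700000, 1.630000) = -1.026900
  k2 = f(-0.465000, 1.388678) = -0.539749
  k3 = f(-0.465000, 1.503159) = -0.756328
  k4 = f(-0.230000, 1.274526) = -0.349890
  w ← 1.630000 + (0.47/6)·(k1 + 2k2 + 2k3 + k4) = 1.319099
w(-0.23) ≈ 1.3191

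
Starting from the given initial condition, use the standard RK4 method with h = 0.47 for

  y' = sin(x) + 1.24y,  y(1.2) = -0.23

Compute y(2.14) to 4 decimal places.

0.9805

RK4: k1 = f(x_n, y_n); k2 = f(x_n + h/2, y_n + (h/2)·k1); k3 = f(x_n + h/2, y_n + (h/2)·k2); k4 = f(x_n + h, y_n + h·k3); y_{n+1} = y_n + (h/6)·(k1 + 2k2 + 2k3 + k4).
x=1.200000, y=-0.230000:
  k1 = f(1.200000, -0.230000) = 0.646839
  k2 = f(1.435000, -0.077993) = 0.894083
  k3 = f(1.435000, -0.019891) = 0.966130
  k4 = f(1.670000, 0.224081) = 1.272944
  y ← -0.230000 + (0.47/6)·(k1 + 2k2 + 2k3 + k4) = 0.211816
x=1.670000, y=0.211816:
  k1 = f(1.670000, 0.211816) = 1.257735
  k2 = f(1.905000, 0.507384) = 1.573828
  k3 = f(1.905000, 0.581666) = 1.665937
  k4 = f(2.140000, 0.994807) = 2.075891
  y ← 0.211816 + (0.47/6)·(k1 + 2k2 + 2k3 + k4) = 0.980514
y(2.14) ≈ 0.9805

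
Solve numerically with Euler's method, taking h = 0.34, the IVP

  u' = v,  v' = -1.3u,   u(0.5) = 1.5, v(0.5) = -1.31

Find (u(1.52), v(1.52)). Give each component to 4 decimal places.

-0.4455, -2.6088

Euler on (u,v): u_{n+1} = u_n + h·u', v_{n+1} = v_n + h·v'.
0.500000: (1.500000, -1.310000); f=(-1.310000, -1.950000) → (1.054600, -1.973000)
0.840000: (1.054600, -1.973000); f=(-1.973000, -1.370980) → (0.383780, -2.439133)
1.180000: (0.383780, -2.439133); f=(-2.439133, -0.498914) → (-0.445525, -2.608764)
(u(1.52), v(1.52)) ≈ (-0.4455, -2.6088)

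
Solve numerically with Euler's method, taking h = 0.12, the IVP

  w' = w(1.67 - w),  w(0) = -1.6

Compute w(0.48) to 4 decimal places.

-9.5071

Euler: w_{n+1} = w_n + h·f(x_n, w_n).
x=0.000000, w=-1.600000: f=-5.232000 → w ← -1.600000 + 0.12·(-5.232000) = -2.227840
x=0.120000, w=-2.227840: f=-8.683764 → w ← -2.227840 + 0.12·(-8.683764) = -3.269892
x=0.240000, w=-3.269892: f=-16.152911 → w ← -3.269892 + 0.12·(-16.152911) = -5.208241
x=0.360000, w=-5.208241: f=-35.823536 → w ← -5.208241 + 0.12·(-35.823536) = -9.507065
w(0.48) ≈ -9.5071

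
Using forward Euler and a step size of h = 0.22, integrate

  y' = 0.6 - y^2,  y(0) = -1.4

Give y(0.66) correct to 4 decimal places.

Euler: y_{n+1} = y_n + h·f(t_n, y_n).
t=0.000000, y=-1.400000: f=-1.360000 → y ← -1.400000 + 0.22·(-1.360000) = -1.699200
t=0.220000, y=-1.699200: f=-2.287281 → y ← -1.699200 + 0.22·(-2.287281) = -2.202402
t=0.440000, y=-2.202402: f=-4.250573 → y ← -2.202402 + 0.22·(-4.250573) = -3.137528
y(0.66) ≈ -3.1375

-3.1375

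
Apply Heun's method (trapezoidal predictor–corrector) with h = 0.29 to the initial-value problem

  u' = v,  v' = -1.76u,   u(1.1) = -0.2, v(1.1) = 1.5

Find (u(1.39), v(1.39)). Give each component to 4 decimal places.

Heun on (u,v): k1 = f(x_n, state_n); k2 = f(x_n + h, state_n + h·k1); state_{n+1} = state_n + (h/2)·(k1 + k2).
1.100000: (-0.200000, 1.500000)
  k1 = (1.500000, 0.352000)
  predictor → (0.235000, 1.602080)
  k2 = (1.602080, -0.413600)
  → (0.249802, 1.491068)
(u(1.39), v(1.39)) ≈ (0.2498, 1.4911)

0.2498, 1.4911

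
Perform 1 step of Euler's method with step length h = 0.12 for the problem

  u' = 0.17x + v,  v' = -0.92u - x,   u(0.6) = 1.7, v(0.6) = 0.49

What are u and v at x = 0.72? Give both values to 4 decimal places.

1.7710, 0.2303

Euler on (u,v): u_{n+1} = u_n + h·u', v_{n+1} = v_n + h·v'.
0.600000: (1.700000, 0.490000); f=(0.592000, -2.164000) → (1.771040, 0.230320)
(u(0.72), v(0.72)) ≈ (1.7710, 0.2303)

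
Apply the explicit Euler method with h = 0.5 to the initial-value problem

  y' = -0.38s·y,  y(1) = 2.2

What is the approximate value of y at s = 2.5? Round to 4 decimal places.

Euler: y_{n+1} = y_n + h·f(s_n, y_n).
s=1.000000, y=2.200000: f=-0.836000 → y ← 2.200000 + 0.5·(-0.836000) = 1.782000
s=1.500000, y=1.782000: f=-1.015740 → y ← 1.782000 + 0.5·(-1.015740) = 1.274130
s=2.000000, y=1.274130: f=-0.968339 → y ← 1.274130 + 0.5·(-0.968339) = 0.789961
y(2.5) ≈ 0.7900

0.7900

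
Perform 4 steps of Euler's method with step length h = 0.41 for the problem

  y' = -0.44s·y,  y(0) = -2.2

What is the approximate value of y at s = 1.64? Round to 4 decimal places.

Euler: y_{n+1} = y_n + h·f(s_n, y_n).
s=0.000000, y=-2.200000: f=0.000000 → y ← -2.200000 + 0.41·0.000000 = -2.200000
s=0.410000, y=-2.200000: f=0.396880 → y ← -2.200000 + 0.41·0.396880 = -2.037279
s=0.820000, y=-2.037279: f=0.735050 → y ← -2.037279 + 0.41·0.735050 = -1.735909
s=1.230000, y=-1.735909: f=0.939474 → y ← -1.735909 + 0.41·0.939474 = -1.350724
y(1.64) ≈ -1.3507

-1.3507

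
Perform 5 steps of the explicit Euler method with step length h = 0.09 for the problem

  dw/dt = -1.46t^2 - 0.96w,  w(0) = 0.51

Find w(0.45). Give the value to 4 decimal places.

Euler: w_{n+1} = w_n + h·f(t_n, w_n).
t=0.000000, w=0.510000: f=-0.489600 → w ← 0.510000 + 0.09·(-0.489600) = 0.465936
t=0.090000, w=0.465936: f=-0.459125 → w ← 0.465936 + 0.09·(-0.459125) = 0.424615
t=0.180000, w=0.424615: f=-0.454934 → w ← 0.424615 + 0.09·(-0.454934) = 0.383671
t=0.270000, w=0.383671: f=-0.474758 → w ← 0.383671 + 0.09·(-0.474758) = 0.340943
t=0.360000, w=0.340943: f=-0.516521 → w ← 0.340943 + 0.09·(-0.516521) = 0.294456
w(0.45) ≈ 0.2945

0.2945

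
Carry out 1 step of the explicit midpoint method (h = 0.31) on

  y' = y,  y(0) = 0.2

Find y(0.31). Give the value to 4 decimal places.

0.2716

Midpoint: k1 = f(x_n, y_n); k2 = f(x_n + h/2, y_n + (h/2)·k1); y_{n+1} = y_n + h·k2.
x=0.000000, y=0.200000:
  k1 = f(0.000000, 0.200000) = 0.200000
  k2 = f(0.155000, 0.231000) = 0.231000
  y ← 0.200000 + 0.31·0.231000 = 0.271610
y(0.31) ≈ 0.2716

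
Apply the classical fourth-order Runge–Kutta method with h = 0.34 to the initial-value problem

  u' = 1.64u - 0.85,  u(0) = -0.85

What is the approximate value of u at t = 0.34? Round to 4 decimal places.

-1.8707

RK4: k1 = f(t_n, u_n); k2 = f(t_n + h/2, u_n + (h/2)·k1); k3 = f(t_n + h/2, u_n + (h/2)·k2); k4 = f(t_n + h, u_n + h·k3); u_{n+1} = u_n + (h/6)·(k1 + 2k2 + 2k3 + k4).
t=0.000000, u=-0.850000:
  k1 = f(0.000000, -0.850000) = -2.244000
  k2 = f(0.170000, -1.231480) = -2.869627
  k3 = f(0.170000, -1.337837) = -3.044052
  k4 = f(0.340000, -1.884978) = -3.941363
  u ← -0.850000 + (0.34/6)·(k1 + 2k2 + 2k3 + k4) = -1.870721
u(0.34) ≈ -1.8707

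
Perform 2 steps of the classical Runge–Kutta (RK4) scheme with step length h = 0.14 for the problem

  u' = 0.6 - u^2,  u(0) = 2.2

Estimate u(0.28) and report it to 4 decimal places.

1.4725

RK4: k1 = f(s_n, u_n); k2 = f(s_n + h/2, u_n + (h/2)·k1); k3 = f(s_n + h/2, u_n + (h/2)·k2); k4 = f(s_n + h, u_n + h·k3); u_{n+1} = u_n + (h/6)·(k1 + 2k2 + 2k3 + k4).
s=0.000000, u=2.200000:
  k1 = f(0.000000, 2.200000) = -4.240000
  k2 = f(0.070000, 1.903200) = -3.022170
  k3 = f(0.070000, 1.988448) = -3.353926
  k4 = f(0.140000, 1.730450) = -2.394459
  u ← 2.200000 + (0.14/6)·(k1 + 2k2 + 2k3 + k4) = 1.747645
s=0.140000, u=1.747645:
  k1 = f(0.140000, 1.747645) = -2.454262
  k2 = f(0.210000, 1.575846) = -1.883292
  k3 = f(0.210000, 1.615814) = -2.010856
  k4 = f(0.280000, 1.466125) = -1.549522
  u ← 1.747645 + (0.14/6)·(k1 + 2k2 + 2k3 + k4) = 1.472496
u(0.28) ≈ 1.4725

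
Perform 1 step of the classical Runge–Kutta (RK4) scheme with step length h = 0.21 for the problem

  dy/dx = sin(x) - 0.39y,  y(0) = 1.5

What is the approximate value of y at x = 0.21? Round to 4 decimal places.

RK4: k1 = f(x_n, y_n); k2 = f(x_n + h/2, y_n + (h/2)·k1); k3 = f(x_n + h/2, y_n + (h/2)·k2); k4 = f(x_n + h, y_n + h·k3); y_{n+1} = y_n + (h/6)·(k1 + 2k2 + 2k3 + k4).
x=0.000000, y=1.500000:
  k1 = f(0.000000, 1.500000) = -0.585000
  k2 = f(0.105000, 1.438575) = -0.456237
  k3 = f(0.105000, 1.452095) = -0.461510
  k4 = f(0.210000, 1.403083) = -0.338742
  y ← 1.500000 + (0.21/6)·(k1 + 2k2 + 2k3 + k4) = 1.403427
y(0.21) ≈ 1.4034

1.4034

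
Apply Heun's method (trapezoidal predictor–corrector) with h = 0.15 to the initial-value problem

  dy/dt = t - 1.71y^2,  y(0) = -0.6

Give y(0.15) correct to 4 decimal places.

-0.6964

Heun: k1 = f(t_n, y_n); k2 = f(t_n + h, y_n + h·k1); y_{n+1} = y_n + (h/2)·(k1 + k2).
t=0.000000, y=-0.600000:
  k1 = f(0.000000, -0.600000) = -0.615600
  k2 = f(0.150000, -0.692340) = -0.669662
  y ← -0.600000 + (0.15/2)·(-0.615600 + (-0.669662)) = -0.696395
y(0.15) ≈ -0.6964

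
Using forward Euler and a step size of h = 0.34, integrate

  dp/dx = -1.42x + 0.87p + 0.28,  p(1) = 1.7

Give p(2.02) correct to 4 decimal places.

Euler: p_{n+1} = p_n + h·f(x_n, p_n).
x=1.000000, p=1.700000: f=0.339000 → p ← 1.700000 + 0.34·0.339000 = 1.815260
x=1.340000, p=1.815260: f=-0.043524 → p ← 1.815260 + 0.34·(-0.043524) = 1.800462
x=1.680000, p=1.800462: f=-0.539198 → p ← 1.800462 + 0.34·(-0.539198) = 1.617135
p(2.02) ≈ 1.6171

1.6171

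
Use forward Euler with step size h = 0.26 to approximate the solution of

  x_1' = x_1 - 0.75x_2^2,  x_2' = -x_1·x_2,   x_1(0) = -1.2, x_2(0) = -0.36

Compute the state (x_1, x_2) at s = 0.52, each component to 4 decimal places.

Euler on (x_1,x_2): x_1_{n+1} = x_1_n + h·x_1', x_2_{n+1} = x_2_n + h·x_2'.
0.000000: (-1.200000, -0.360000); f=(-1.297200, -0.432000) → (-1.537272, -0.472320)
0.260000: (-1.537272, -0.472320); f=(-1.704587, -0.726084) → (-1.980465, -0.661102)
(x_1(0.52), x_2(0.52)) ≈ (-1.9805, -0.6611)

-1.9805, -0.6611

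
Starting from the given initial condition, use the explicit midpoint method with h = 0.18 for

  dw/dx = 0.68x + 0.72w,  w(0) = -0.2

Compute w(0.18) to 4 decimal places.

-0.2166

Midpoint: k1 = f(x_n, w_n); k2 = f(x_n + h/2, w_n + (h/2)·k1); w_{n+1} = w_n + h·k2.
x=0.000000, w=-0.200000:
  k1 = f(0.000000, -0.200000) = -0.144000
  k2 = f(0.090000, -0.212960) = -0.092131
  w ← -0.200000 + 0.18·(-0.092131) = -0.216584
w(0.18) ≈ -0.2166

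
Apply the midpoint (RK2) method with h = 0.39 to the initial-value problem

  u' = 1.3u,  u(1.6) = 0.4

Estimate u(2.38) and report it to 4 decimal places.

Midpoint: k1 = f(s_n, u_n); k2 = f(s_n + h/2, u_n + (h/2)·k1); u_{n+1} = u_n + h·k2.
s=1.600000, u=0.400000:
  k1 = f(1.600000, 0.400000) = 0.520000
  k2 = f(1.795000, 0.501400) = 0.651820
  u ← 0.400000 + 0.39·0.651820 = 0.654210
s=1.990000, u=0.654210:
  k1 = f(1.990000, 0.654210) = 0.850473
  k2 = f(2.185000, 0.820052) = 1.066068
  u ← 0.654210 + 0.39·1.066068 = 1.069976
u(2.38) ≈ 1.0700

1.0700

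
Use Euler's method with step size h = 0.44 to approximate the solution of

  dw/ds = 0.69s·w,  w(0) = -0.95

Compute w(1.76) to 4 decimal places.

Euler: w_{n+1} = w_n + h·f(s_n, w_n).
s=0.000000, w=-0.950000: f=0.000000 → w ← -0.950000 + 0.44·0.000000 = -0.950000
s=0.440000, w=-0.950000: f=-0.288420 → w ← -0.950000 + 0.44·(-0.288420) = -1.076905
s=0.880000, w=-1.076905: f=-0.653897 → w ← -1.076905 + 0.44·(-0.653897) = -1.364619
s=1.320000, w=-1.364619: f=-1.242895 → w ← -1.364619 + 0.44·(-1.242895) = -1.911493
w(1.76) ≈ -1.9115

-1.9115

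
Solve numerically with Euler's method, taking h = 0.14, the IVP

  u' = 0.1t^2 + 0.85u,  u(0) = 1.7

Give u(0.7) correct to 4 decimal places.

Euler: u_{n+1} = u_n + h·f(t_n, u_n).
t=0.000000, u=1.700000: f=1.445000 → u ← 1.700000 + 0.14·1.445000 = 1.902300
t=0.140000, u=1.902300: f=1.618915 → u ← 1.902300 + 0.14·1.618915 = 2.128948
t=0.280000, u=2.128948: f=1.817446 → u ← 2.128948 + 0.14·1.817446 = 2.383391
t=0.420000, u=2.383391: f=2.043522 → u ← 2.383391 + 0.14·2.043522 = 2.669484
t=0.560000, u=2.669484: f=2.300421 → u ← 2.669484 + 0.14·2.300421 = 2.991543
u(0.7) ≈ 2.9915

2.9915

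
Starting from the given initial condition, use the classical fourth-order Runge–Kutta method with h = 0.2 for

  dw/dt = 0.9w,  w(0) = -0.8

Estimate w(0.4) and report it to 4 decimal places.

RK4: k1 = f(t_n, w_n); k2 = f(t_n + h/2, w_n + (h/2)·k1); k3 = f(t_n + h/2, w_n + (h/2)·k2); k4 = f(t_n + h, w_n + h·k3); w_{n+1} = w_n + (h/6)·(k1 + 2k2 + 2k3 + k4).
t=0.000000, w=-0.800000:
  k1 = f(0.000000, -0.800000) = -0.720000
  k2 = f(0.100000, -0.872000) = -0.784800
  k3 = f(0.100000, -0.878480) = -0.790632
  k4 = f(0.200000, -0.958126) = -0.862314
  w ← -0.800000 + (0.2/6)·(k1 + 2k2 + 2k3 + k4) = -0.957773
t=0.200000, w=-0.957773:
  k1 = f(0.200000, -0.957773) = -0.861995
  k2 = f(0.300000, -1.043972) = -0.939575
  k3 = f(0.300000, -1.051730) = -0.946557
  k4 = f(0.400000, -1.147084) = -1.032376
  w ← -0.957773 + (0.2/6)·(k1 + 2k2 + 2k3 + k4) = -1.146660
w(0.4) ≈ -1.1467

-1.1467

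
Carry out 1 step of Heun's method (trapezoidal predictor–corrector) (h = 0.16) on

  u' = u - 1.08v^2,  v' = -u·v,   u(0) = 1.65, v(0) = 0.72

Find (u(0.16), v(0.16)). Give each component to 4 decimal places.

1.8589, 0.5476

Heun on (u,v): k1 = f(s_n, state_n); k2 = f(s_n + h, state_n + h·k1); state_{n+1} = state_n + (h/2)·(k1 + k2).
0.000000: (1.650000, 0.720000)
  k1 = (1.090128, -1.188000)
  predictor → (1.824420, 0.529920)
  k2 = (1.521140, -0.966797)
  → (1.858901, 0.547616)
(u(0.16), v(0.16)) ≈ (1.8589, 0.5476)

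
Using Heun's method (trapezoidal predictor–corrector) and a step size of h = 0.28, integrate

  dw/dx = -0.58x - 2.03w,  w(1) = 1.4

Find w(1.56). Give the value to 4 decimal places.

0.2386

Heun: k1 = f(x_n, w_n); k2 = f(x_n + h, w_n + h·k1); w_{n+1} = w_n + (h/2)·(k1 + k2).
x=1.000000, w=1.400000:
  k1 = f(1.000000, 1.400000) = -3.422000
  k2 = f(1.280000, 0.441840) = -1.639335
  w ← 1.400000 + (0.28/2)·(-3.422000 + (-1.639335)) = 0.691413
x=1.280000, w=0.691413:
  k1 = f(1.280000, 0.691413) = -2.145969
  k2 = f(1.560000, 0.090542) = -1.088600
  w ← 0.691413 + (0.28/2)·(-2.145969 + (-1.088600)) = 0.238573
w(1.56) ≈ 0.2386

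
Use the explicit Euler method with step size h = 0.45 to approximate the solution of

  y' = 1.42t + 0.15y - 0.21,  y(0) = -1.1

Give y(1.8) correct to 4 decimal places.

Euler: y_{n+1} = y_n + h·f(t_n, y_n).
t=0.000000, y=-1.100000: f=-0.375000 → y ← -1.100000 + 0.45·(-0.375000) = -1.268750
t=0.450000, y=-1.268750: f=0.238688 → y ← -1.268750 + 0.45·0.238688 = -1.161341
t=0.900000, y=-1.161341: f=0.893799 → y ← -1.161341 + 0.45·0.893799 = -0.759131
t=1.350000, y=-0.759131: f=1.593130 → y ← -0.759131 + 0.45·1.593130 = -0.042222
y(1.8) ≈ -0.0422

-0.0422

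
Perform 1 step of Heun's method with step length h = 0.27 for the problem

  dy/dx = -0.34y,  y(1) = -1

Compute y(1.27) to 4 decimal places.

Heun: k1 = f(x_n, y_n); k2 = f(x_n + h, y_n + h·k1); y_{n+1} = y_n + (h/2)·(k1 + k2).
x=1.000000, y=-1.000000:
  k1 = f(1.000000, -1.000000) = 0.340000
  k2 = f(1.270000, -0.908200) = 0.308788
  y ← -1.000000 + (0.27/2)·(0.340000 + 0.308788) = -0.912414
y(1.27) ≈ -0.9124

-0.9124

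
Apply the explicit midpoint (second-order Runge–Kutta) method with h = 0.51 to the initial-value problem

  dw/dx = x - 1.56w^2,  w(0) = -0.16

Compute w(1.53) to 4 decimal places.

0.7433

Midpoint: k1 = f(x_n, w_n); k2 = f(x_n + h/2, w_n + (h/2)·k1); w_{n+1} = w_n + h·k2.
x=0.000000, w=-0.160000:
  k1 = f(0.000000, -0.160000) = -0.039936
  k2 = f(0.255000, -0.170184) = 0.209819
  w ← -0.160000 + 0.51·0.209819 = -0.052993
x=0.510000, w=-0.052993:
  k1 = f(0.510000, -0.052993) = 0.505619
  k2 = f(0.765000, 0.075940) = 0.756004
  w ← -0.052993 + 0.51·0.756004 = 0.332569
x=1.020000, w=0.332569:
  k1 = f(1.020000, 0.332569) = 0.847460
  k2 = f(1.275000, 0.548672) = 0.805377
  w ← 0.332569 + 0.51·0.805377 = 0.743311
w(1.53) ≈ 0.7433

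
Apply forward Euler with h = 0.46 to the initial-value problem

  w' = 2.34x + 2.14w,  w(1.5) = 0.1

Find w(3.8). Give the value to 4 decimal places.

64.6047

Euler: w_{n+1} = w_n + h·f(x_n, w_n).
x=1.500000, w=0.100000: f=3.724000 → w ← 0.100000 + 0.46·3.724000 = 1.813040
x=1.960000, w=1.813040: f=8.466306 → w ← 1.813040 + 0.46·8.466306 = 5.707541
x=2.420000, w=5.707541: f=17.876937 → w ← 5.707541 + 0.46·17.876937 = 13.930932
x=2.880000, w=13.930932: f=36.551393 → w ← 13.930932 + 0.46·36.551393 = 30.744573
x=3.340000, w=30.744573: f=73.608985 → w ← 30.744573 + 0.46·73.608985 = 64.604706
w(3.8) ≈ 64.6047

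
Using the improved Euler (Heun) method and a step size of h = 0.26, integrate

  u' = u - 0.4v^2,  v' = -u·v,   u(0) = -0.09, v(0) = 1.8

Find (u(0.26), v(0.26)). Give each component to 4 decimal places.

Heun on (u,v): k1 = f(t_n, state_n); k2 = f(t_n + h, state_n + h·k1); state_{n+1} = state_n + (h/2)·(k1 + k2).
0.000000: (-0.090000, 1.800000)
  k1 = (-1.386000, 0.162000)
  predictor → (-0.450360, 1.842120)
  k2 = (-1.807722, 0.829617)
  → (-0.505184, 1.928910)
(u(0.26), v(0.26)) ≈ (-0.5052, 1.9289)

-0.5052, 1.9289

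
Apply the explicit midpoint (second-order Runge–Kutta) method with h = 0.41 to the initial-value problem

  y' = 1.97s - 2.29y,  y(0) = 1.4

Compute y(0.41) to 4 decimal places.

Midpoint: k1 = f(s_n, y_n); k2 = f(s_n + h/2, y_n + (h/2)·k1); y_{n+1} = y_n + h·k2.
s=0.000000, y=1.400000:
  k1 = f(0.000000, 1.400000) = -3.206000
  k2 = f(0.205000, 0.742770) = -1.297093
  y ← 1.400000 + 0.41·(-1.297093) = 0.868192
y(0.41) ≈ 0.8682

0.8682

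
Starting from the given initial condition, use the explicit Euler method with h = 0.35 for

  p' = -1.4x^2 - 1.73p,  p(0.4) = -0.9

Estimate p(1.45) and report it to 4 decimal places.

Euler: p_{n+1} = p_n + h·f(x_n, p_n).
x=0.400000, p=-0.900000: f=1.333000 → p ← -0.900000 + 0.35·1.333000 = -0.433450
x=0.750000, p=-0.433450: f=-0.037631 → p ← -0.433450 + 0.35·(-0.037631) = -0.446621
x=1.100000, p=-0.446621: f=-0.921346 → p ← -0.446621 + 0.35·(-0.921346) = -0.769092
p(1.45) ≈ -0.7691

-0.7691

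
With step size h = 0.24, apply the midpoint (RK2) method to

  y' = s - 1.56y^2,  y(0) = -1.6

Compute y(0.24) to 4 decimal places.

-3.1898

Midpoint: k1 = f(s_n, y_n); k2 = f(s_n + h/2, y_n + (h/2)·k1); y_{n+1} = y_n + h·k2.
s=0.000000, y=-1.600000:
  k1 = f(0.000000, -1.600000) = -3.993600
  k2 = f(0.120000, -2.079232) = -6.624201
  y ← -1.600000 + 0.24·(-6.624201) = -3.189808
y(0.24) ≈ -3.1898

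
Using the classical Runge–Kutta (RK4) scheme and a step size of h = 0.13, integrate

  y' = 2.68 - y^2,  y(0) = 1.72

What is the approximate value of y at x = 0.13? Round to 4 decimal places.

1.6908

RK4: k1 = f(x_n, y_n); k2 = f(x_n + h/2, y_n + (h/2)·k1); k3 = f(x_n + h/2, y_n + (h/2)·k2); k4 = f(x_n + h, y_n + h·k3); y_{n+1} = y_n + (h/6)·(k1 + 2k2 + 2k3 + k4).
x=0.000000, y=1.720000:
  k1 = f(0.000000, 1.720000) = -0.278400
  k2 = f(0.065000, 1.701904) = -0.216477
  k3 = f(0.065000, 1.705929) = -0.230194
  k4 = f(0.130000, 1.690075) = -0.176353
  y ← 1.720000 + (0.13/6)·(k1 + 2k2 + 2k3 + k4) = 1.690791
y(0.13) ≈ 1.6908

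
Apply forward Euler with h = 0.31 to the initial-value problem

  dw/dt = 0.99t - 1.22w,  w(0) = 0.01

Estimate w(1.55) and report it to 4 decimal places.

0.6554

Euler: w_{n+1} = w_n + h·f(t_n, w_n).
t=0.000000, w=0.010000: f=-0.012200 → w ← 0.010000 + 0.31·(-0.012200) = 0.006218
t=0.310000, w=0.006218: f=0.299314 → w ← 0.006218 + 0.31·0.299314 = 0.099005
t=0.620000, w=0.099005: f=0.493013 → w ← 0.099005 + 0.31·0.493013 = 0.251840
t=0.930000, w=0.251840: f=0.613456 → w ← 0.251840 + 0.31·0.613456 = 0.442011
t=1.240000, w=0.442011: f=0.688347 → w ← 0.442011 + 0.31·0.688347 = 0.655398
w(1.55) ≈ 0.6554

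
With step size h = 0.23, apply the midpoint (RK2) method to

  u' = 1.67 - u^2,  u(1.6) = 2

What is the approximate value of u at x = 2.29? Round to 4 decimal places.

Midpoint: k1 = f(x_n, u_n); k2 = f(x_n + h/2, u_n + (h/2)·k1); u_{n+1} = u_n + h·k2.
x=1.600000, u=2.000000:
  k1 = f(1.600000, 2.000000) = -2.330000
  k2 = f(1.715000, 1.732050) = -1.329997
  u ← 2.000000 + 0.23·(-1.329997) = 1.694101
x=1.830000, u=1.694101:
  k1 = f(1.830000, 1.694101) = -1.199977
  k2 = f(1.945000, 1.556103) = -0.751457
  u ← 1.694101 + 0.23·(-0.751457) = 1.521265
x=2.060000, u=1.521265:
  k1 = f(2.060000, 1.521265) = -0.644249
  k2 = f(2.175000, 1.447177) = -0.424321
  u ← 1.521265 + 0.23·(-0.424321) = 1.423672
u(2.29) ≈ 1.4237

1.4237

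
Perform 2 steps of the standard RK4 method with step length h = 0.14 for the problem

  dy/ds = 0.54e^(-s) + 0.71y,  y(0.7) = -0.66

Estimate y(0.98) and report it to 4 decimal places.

RK4: k1 = f(s_n, y_n); k2 = f(s_n + h/2, y_n + (h/2)·k1); k3 = f(s_n + h/2, y_n + (h/2)·k2); k4 = f(s_n + h, y_n + h·k3); y_{n+1} = y_n + (h/6)·(k1 + 2k2 + 2k3 + k4).
s=0.700000, y=-0.660000:
  k1 = f(0.700000, -0.660000) = -0.200444
  k2 = f(0.770000, -0.674031) = -0.228535
  k3 = f(0.770000, -0.675997) = -0.229931
  k4 = f(0.840000, -0.692190) = -0.258331
  y ← -0.660000 + (0.14/6)·(k1 + 2k2 + 2k3 + k4) = -0.692100
s=0.840000, y=-0.692100:
  k1 = f(0.840000, -0.692100) = -0.258267
  k2 = f(0.910000, -0.710179) = -0.286864
  k3 = f(0.910000, -0.712180) = -0.288285
  k4 = f(0.980000, -0.732460) = -0.317378
  y ← -0.692100 + (0.14/6)·(k1 + 2k2 + 2k3 + k4) = -0.732372
y(0.98) ≈ -0.7324

-0.7324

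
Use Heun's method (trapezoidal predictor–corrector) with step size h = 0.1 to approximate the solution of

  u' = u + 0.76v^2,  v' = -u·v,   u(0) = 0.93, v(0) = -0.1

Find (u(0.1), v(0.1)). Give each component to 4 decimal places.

Heun on (u,v): k1 = f(t_n, state_n); k2 = f(t_n + h, state_n + h·k1); state_{n+1} = state_n + (h/2)·(k1 + k2).
0.000000: (0.930000, -0.100000)
  k1 = (0.937600, 0.093000)
  predictor → (1.023760, -0.090700)
  k2 = (1.030012, 0.092855)
  → (1.028381, -0.090707)
(u(0.1), v(0.1)) ≈ (1.0284, -0.0907)

1.0284, -0.0907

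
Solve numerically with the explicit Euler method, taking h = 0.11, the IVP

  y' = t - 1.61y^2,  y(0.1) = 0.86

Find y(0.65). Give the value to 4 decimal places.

Euler: y_{n+1} = y_n + h·f(t_n, y_n).
t=0.100000, y=0.860000: f=-1.090756 → y ← 0.860000 + 0.11·(-1.090756) = 0.740017
t=0.210000, y=0.740017: f=-0.671676 → y ← 0.740017 + 0.11·(-0.671676) = 0.666132
t=0.320000, y=0.666132: f=-0.394409 → y ← 0.666132 + 0.11·(-0.394409) = 0.622747
t=0.430000, y=0.622747: f=-0.194381 → y ← 0.622747 + 0.11·(-0.194381) = 0.601366
t=0.540000, y=0.601366: f=-0.042241 → y ← 0.601366 + 0.11·(-0.042241) = 0.596719
y(0.65) ≈ 0.5967

0.5967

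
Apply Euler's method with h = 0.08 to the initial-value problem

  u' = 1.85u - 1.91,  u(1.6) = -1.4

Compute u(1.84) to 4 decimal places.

Euler: u_{n+1} = u_n + h·f(x_n, u_n).
x=1.600000, u=-1.400000: f=-4.500000 → u ← -1.400000 + 0.08·(-4.500000) = -1.760000
x=1.680000, u=-1.760000: f=-5.166000 → u ← -1.760000 + 0.08·(-5.166000) = -2.173280
x=1.760000, u=-2.173280: f=-5.930568 → u ← -2.173280 + 0.08·(-5.930568) = -2.647725
u(1.84) ≈ -2.6477

-2.6477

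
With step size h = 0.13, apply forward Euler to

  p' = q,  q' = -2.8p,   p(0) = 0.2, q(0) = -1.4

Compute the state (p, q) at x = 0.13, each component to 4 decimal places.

0.0180, -1.4728

Euler on (p,q): p_{n+1} = p_n + h·p', q_{n+1} = q_n + h·q'.
0.000000: (0.200000, -1.400000); f=(-1.400000, -0.560000) → (0.018000, -1.472800)
(p(0.13), q(0.13)) ≈ (0.0180, -1.4728)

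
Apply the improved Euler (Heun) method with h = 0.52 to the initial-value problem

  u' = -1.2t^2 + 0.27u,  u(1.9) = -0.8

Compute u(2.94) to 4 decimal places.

-9.4182

Heun: k1 = f(t_n, u_n); k2 = f(t_n + h, u_n + h·k1); u_{n+1} = u_n + (h/2)·(k1 + k2).
t=1.900000, u=-0.800000:
  k1 = f(1.900000, -0.800000) = -4.548000
  k2 = f(2.420000, -3.164960) = -7.882219
  u ← -0.800000 + (0.52/2)·(-4.548000 + (-7.882219)) = -4.031857
t=2.420000, u=-4.031857:
  k1 = f(2.420000, -4.031857) = -8.116281
  k2 = f(2.940000, -8.252323) = -12.600447
  u ← -4.031857 + (0.52/2)·(-8.116281 + (-12.600447)) = -9.418206
u(2.94) ≈ -9.4182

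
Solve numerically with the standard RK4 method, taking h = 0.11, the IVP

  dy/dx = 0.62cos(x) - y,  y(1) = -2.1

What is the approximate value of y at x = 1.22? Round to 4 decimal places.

-1.6314

RK4: k1 = f(x_n, y_n); k2 = f(x_n + h/2, y_n + (h/2)·k1); k3 = f(x_n + h/2, y_n + (h/2)·k2); k4 = f(x_n + h, y_n + h·k3); y_{n+1} = y_n + (h/6)·(k1 + 2k2 + 2k3 + k4).
x=1.000000, y=-2.100000:
  k1 = f(1.000000, -2.100000) = 2.434987
  k2 = f(1.055000, -1.966076) = 2.271877
  k3 = f(1.055000, -1.975047) = 2.280848
  k4 = f(1.110000, -1.849107) = 2.124797
  y ← -2.100000 + (0.11/6)·(k1 + 2k2 + 2k3 + k4) = -1.849471
x=1.110000, y=-1.849471:
  k1 = f(1.110000, -1.849471) = 2.125161
  k2 = f(1.165000, -1.732587) = 1.977332
  k3 = f(1.165000, -1.740717) = 1.985463
  k4 = f(1.220000, -1.631070) = 1.844130
  y ← -1.849471 + (0.11/6)·(k1 + 2k2 + 2k3 + k4) = -1.631398
y(1.22) ≈ -1.6314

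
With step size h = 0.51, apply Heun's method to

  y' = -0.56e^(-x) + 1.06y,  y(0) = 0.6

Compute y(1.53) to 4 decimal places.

1.5895

Heun: k1 = f(x_n, y_n); k2 = f(x_n + h, y_n + h·k1); y_{n+1} = y_n + (h/2)·(k1 + k2).
x=0.000000, y=0.600000:
  k1 = f(0.000000, 0.600000) = 0.076000
  k2 = f(0.510000, 0.638760) = 0.340808
  y ← 0.600000 + (0.51/2)·(0.076000 + 0.340808) = 0.706286
x=0.510000, y=0.706286:
  k1 = f(0.510000, 0.706286) = 0.412386
  k2 = f(1.020000, 0.916603) = 0.769666
  y ← 0.706286 + (0.51/2)·(0.412386 + 0.769666) = 1.007709
x=1.020000, y=1.007709:
  k1 = f(1.020000, 1.007709) = 0.866239
  k2 = f(1.530000, 1.449491) = 1.415200
  y ← 1.007709 + (0.51/2)·(0.866239 + 1.415200) = 1.589476
y(1.53) ≈ 1.5895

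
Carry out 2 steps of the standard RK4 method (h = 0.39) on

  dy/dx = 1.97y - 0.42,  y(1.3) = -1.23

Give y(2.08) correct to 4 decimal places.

-6.4800

RK4: k1 = f(x_n, y_n); k2 = f(x_n + h/2, y_n + (h/2)·k1); k3 = f(x_n + h/2, y_n + (h/2)·k2); k4 = f(x_n + h, y_n + h·k3); y_{n+1} = y_n + (h/6)·(k1 + 2k2 + 2k3 + k4).
x=1.300000, y=-1.230000:
  k1 = f(1.300000, -1.230000) = -2.843100
  k2 = f(1.495000, -1.784404) = -3.935277
  k3 = f(1.495000, -1.997379) = -4.354837
  k4 = f(1.690000, -2.928386) = -6.188921
  y ← -1.230000 + (0.39/6)·(k1 + 2k2 + 2k3 + k4) = -2.894796
x=1.690000, y=-2.894796:
  k1 = f(1.690000, -2.894796) = -6.122748
  k2 = f(1.885000, -4.088732) = -8.474802
  k3 = f(1.885000, -4.547383) = -9.378344
  k4 = f(2.080000, -6.552350) = -13.328130
  y ← -2.894796 + (0.39/6)·(k1 + 2k2 + 2k3 + k4) = -6.480012
y(2.08) ≈ -6.4800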